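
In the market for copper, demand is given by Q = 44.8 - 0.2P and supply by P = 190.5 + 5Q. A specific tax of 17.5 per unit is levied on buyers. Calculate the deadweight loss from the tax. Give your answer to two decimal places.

15.31

Rewriting demand in inverse form: P = 224 - 5Q.
Without the tax, 224 - 5Q = 190.5 + 5Q so Q* = 3.35 and P* = 207.25.
A tax on buyers shifts demand down by 17.5: (224 - 17.5) - 5Q = 190.5 + 5Q, so Q_t = 1.6. Buyers pay P_b = 216; sellers receive P_s = P_b - 17.5 = 198.5.
Deadweight loss is the triangle between the curves from Q_t to Q*: (1/2)(3.35 - 1.6)(17.5) = 15.3125.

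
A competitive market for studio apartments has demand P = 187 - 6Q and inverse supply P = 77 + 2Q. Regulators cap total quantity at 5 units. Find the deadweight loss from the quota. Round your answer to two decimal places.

Unrestricted equilibrium: Q* = (187 - 77)/(6 + 2) = 13.75.
At Q = 5 the demand price is 187 - 6(5) = 157 and the supply price is 77 + 2(5) = 87.
Deadweight loss is the triangle between the curves from 5 to 13.75: (1/2)(157 - 87)(13.75 - 5) = 306.25.

306.25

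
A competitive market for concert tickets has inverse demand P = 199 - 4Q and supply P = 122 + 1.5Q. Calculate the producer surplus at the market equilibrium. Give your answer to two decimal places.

Set 199 - 4Q = 122 + 1.5Q, which gives 77 = 5.5Q, so Q* = 14 and P* = 199 - 4(14) = 143.
The supply curve's price intercept is 122, so PS = (1/2)(Q*)(P* - 122) = (1/2)(14)(21) = 147.

147.00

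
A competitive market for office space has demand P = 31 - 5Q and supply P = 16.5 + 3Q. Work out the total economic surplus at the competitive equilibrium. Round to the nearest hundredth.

13.14

Equilibrium: 31 - 5Q = 16.5 + 3Q, so Q* = 1.8125 and P* = 21.9375.
Total surplus is the full triangle between the curves from 0 to Q*: (1/2)(1.8125)(31 - 16.5) = 13.1406.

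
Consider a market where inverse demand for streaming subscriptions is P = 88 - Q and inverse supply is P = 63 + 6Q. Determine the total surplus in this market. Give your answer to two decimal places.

Setting demand equal to supply, 25 = 7Q, so Q* = 3.5714 and P* = 84.4286.
Total surplus is the full triangle between the curves from 0 to Q*: (1/2)(3.5714)(88 - 63) = 44.6429.

44.64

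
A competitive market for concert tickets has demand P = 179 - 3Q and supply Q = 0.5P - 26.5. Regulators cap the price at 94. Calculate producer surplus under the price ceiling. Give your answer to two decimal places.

420.25

Rewriting supply in inverse form: P = 53 + 2Q.
Free-market equilibrium: 179 - 3Q = 53 + 2Q gives Q* = 25.2, P* = 103.4.
At the ceiling price 94, quantity supplied is (94 - 53)/2 = 20.5; supply is the short side, so Q = 20.5 trades at P = 94.
PS is the triangle above supply below 94: (1/2)(20.5)(94 - 53) = 420.25.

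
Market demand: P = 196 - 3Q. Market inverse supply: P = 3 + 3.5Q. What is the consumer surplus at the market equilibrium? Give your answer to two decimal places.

1322.45

Setting demand equal to supply, 193 = 6.5Q, so Q* = 29.6923 and P* = 106.9231.
CS is the area between the demand curve and P* from 0 to Q*: (1/2)(29.6923)(89.0769) = 1322.4497.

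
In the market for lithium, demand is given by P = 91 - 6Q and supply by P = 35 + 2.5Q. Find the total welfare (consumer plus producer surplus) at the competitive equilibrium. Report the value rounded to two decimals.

Set 91 - 6Q = 35 + 2.5Q, which gives 56 = 8.5Q, so Q* = 6.5882 and P* = 91 - 6(6.5882) = 51.4706.
CS = (1/2)(6.5882)(39.5294) = 130.2145 and PS = (1/2)(6.5882)(16.4706) = 54.2561, so total surplus = 184.4706.

184.47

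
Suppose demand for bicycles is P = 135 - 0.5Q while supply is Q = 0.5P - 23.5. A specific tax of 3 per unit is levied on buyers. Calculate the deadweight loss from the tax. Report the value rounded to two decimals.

Rewriting supply in inverse form: P = 47 + 2Q.
Without the tax, 135 - 0.5Q = 47 + 2Q so Q* = 35.2 and P* = 117.4.
A tax on buyers shifts demand down by 3: (135 - 3) - 0.5Q = 47 + 2Q, so Q_t = 34. Buyers pay P_b = 118; sellers receive P_s = P_b - 3 = 115.
Deadweight loss is the triangle between the curves from Q_t to Q*: (1/2)(35.2 - 34)(3) = 1.8.

1.80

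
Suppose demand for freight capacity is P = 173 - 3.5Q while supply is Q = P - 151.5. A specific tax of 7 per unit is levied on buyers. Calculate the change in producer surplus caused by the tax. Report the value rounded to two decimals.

-6.22

Rewriting supply in inverse form: P = 151.5 + Q.
Pre-tax equilibrium: 173 - 3.5Q = 151.5 + Q gives Q* = 4.7778, P* = 156.2778.
With the tax, buyers' net willingness to pay falls by 7: (173 - 7) - 3.5Q = 151.5 + Q, so Q_t = 3.2222. Buyers pay P_b = 161.7222; sellers receive P_s = P_b - 7 = 154.7222.
Producers lose the trapezoid between P_s and P* out to Q_t plus the triangle from Q_t to Q*: change in PS = 5.1914 - 11.4136 = -6.2222.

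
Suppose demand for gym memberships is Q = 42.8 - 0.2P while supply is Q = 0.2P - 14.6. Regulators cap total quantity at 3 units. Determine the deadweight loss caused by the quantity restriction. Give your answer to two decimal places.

Rewriting demand in inverse form: P = 214 - 5Q.
Rewriting supply in inverse form: P = 73 + 5Q.
Without the quota, 214 - 5Q = 73 + 5Q gives Q* = 14.1.
At Q = 3 the demand price is 214 - 5(3) = 199 and the supply price is 73 + 5(3) = 88.
Deadweight loss is the triangle between the curves from 3 to 14.1: (1/2)(199 - 88)(14.1 - 3) = 616.05.

616.05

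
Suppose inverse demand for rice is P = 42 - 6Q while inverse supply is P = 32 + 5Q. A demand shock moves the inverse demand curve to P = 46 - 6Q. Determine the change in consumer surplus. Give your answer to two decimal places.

Initial equilibrium: Q_0 = 0.9091, P_0 = 36.5455; CS_0 = (1/2)(0.9091)(5.4545) = 2.4793, PS_0 = (1/2)(0.9091)(4.5455) = 2.0661.
New equilibrium: 46 - 6Q = 32 + 5Q gives Q_1 = 1.2727, P_1 = 38.3636; CS_1 = 4.8595, PS_1 = 4.0496.
Change in consumer surplus = 4.8595 - 2.4793 = 2.3802.

2.38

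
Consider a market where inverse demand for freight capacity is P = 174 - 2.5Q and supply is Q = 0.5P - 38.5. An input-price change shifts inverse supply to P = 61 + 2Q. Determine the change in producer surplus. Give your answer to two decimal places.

165.93

Rewriting supply in inverse form: P = 77 + 2Q.
Initial equilibrium: Q_0 = 21.5556, P_0 = 120.1111; CS_0 = (1/2)(21.5556)(53.8889) = 580.8025, PS_0 = (1/2)(21.5556)(43.1111) = 464.642.
New equilibrium: 174 - 2.5Q = 61 + 2Q gives Q_1 = 25.1111, P_1 = 111.2222; CS_1 = 788.2099, PS_1 = 630.5679.
Change in producer surplus = 630.5679 - 464.642 = 165.9259.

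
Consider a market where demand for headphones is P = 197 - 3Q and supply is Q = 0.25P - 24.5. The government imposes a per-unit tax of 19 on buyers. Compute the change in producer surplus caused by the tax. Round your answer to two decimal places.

-138.82

Rewriting supply in inverse form: P = 98 + 4Q.
Without the tax, 197 - 3Q = 98 + 4Q so Q* = 14.1429 and P* = 154.5714.
With the tax, buyers' net willingness to pay falls by 19: (197 - 19) - 3Q = 98 + 4Q, so Q_t = 11.4286. Buyers pay P_b = 162.7143; sellers receive P_s = P_b - 19 = 143.7143.
Producers lose the trapezoid between P_s and P* out to Q_t plus the triangle from Q_t to Q*: change in PS = 261.2245 - 400.0408 = -138.8163.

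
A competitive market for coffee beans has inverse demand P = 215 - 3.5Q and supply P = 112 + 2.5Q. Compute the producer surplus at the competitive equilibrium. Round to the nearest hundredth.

Set 215 - 3.5Q = 112 + 2.5Q, which gives 103 = 6Q, so Q* = 17.1667 and P* = 215 - 3.5(17.1667) = 154.9167.
PS is the area between P* and the supply curve from 0 to Q*: (1/2)(17.1667)(42.9167) = 368.3681.

368.37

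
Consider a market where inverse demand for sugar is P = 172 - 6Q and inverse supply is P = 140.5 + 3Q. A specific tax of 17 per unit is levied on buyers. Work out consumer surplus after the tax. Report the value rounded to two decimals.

7.79

Without the tax, 172 - 6Q = 140.5 + 3Q so Q* = 3.5 and P* = 151.
A tax on buyers shifts demand down by 17: (172 - 17) - 6Q = 140.5 + 3Q, so Q_t = 1.6111. Buyers pay P_b = 162.3333; sellers receive P_s = P_b - 17 = 145.3333.
Consumer surplus is the triangle under demand above P_b: (1/2)(1.6111)(172 - 162.3333) = 7.787.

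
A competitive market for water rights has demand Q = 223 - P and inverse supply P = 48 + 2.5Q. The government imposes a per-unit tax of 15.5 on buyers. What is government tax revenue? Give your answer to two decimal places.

Rewriting demand in inverse form: P = 223 - Q.
Without the tax, 223 - Q = 48 + 2.5Q so Q* = 50 and P* = 173.
With the tax, buyers' net willingness to pay falls by 15.5: (223 - 15.5) - Q = 48 + 2.5Q, so Q_t = 45.5714. Buyers pay P_b = 177.4286; sellers receive P_s = P_b - 15.5 = 161.9286.
Revenue is the tax times quantity traded: 15.5 x 45.5714 = 706.3571.

706.36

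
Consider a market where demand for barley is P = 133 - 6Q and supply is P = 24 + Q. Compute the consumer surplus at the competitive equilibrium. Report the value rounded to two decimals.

727.41

Set 133 - 6Q = 24 + Q, which gives 109 = 7Q, so Q* = 15.5714 and P* = 133 - 6(15.5714) = 39.5714.
Consumer surplus is the triangle under demand above P*: (1/2)(15.5714)(133 - 39.5714) = (1/2)(15.5714)(93.4286) = 727.4082.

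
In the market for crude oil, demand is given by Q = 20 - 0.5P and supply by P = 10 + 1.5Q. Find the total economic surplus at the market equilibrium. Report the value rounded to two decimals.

Rewriting demand in inverse form: P = 40 - 2Q.
Setting demand equal to supply, 30 = 3.5Q, so Q* = 8.5714 and P* = 22.8571.
CS = (1/2)(8.5714)(17.1429) = 73.4694 and PS = (1/2)(8.5714)(12.8571) = 55.102, so total surplus = 128.5714.

128.57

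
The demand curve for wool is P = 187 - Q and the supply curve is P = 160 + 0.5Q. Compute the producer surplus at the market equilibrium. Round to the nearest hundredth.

81.00

Set 187 - Q = 160 + 0.5Q, which gives 27 = 1.5Q, so Q* = 18 and P* = 187 - (18) = 169.
PS is the area between P* and the supply curve from 0 to Q*: (1/2)(18)(9) = 81.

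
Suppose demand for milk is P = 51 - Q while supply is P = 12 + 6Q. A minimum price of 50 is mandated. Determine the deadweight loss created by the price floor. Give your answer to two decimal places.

Free-market equilibrium: 51 - Q = 12 + 6Q gives Q* = 5.5714, P* = 45.4286.
At the floor price 50, quantity demanded is (51 - 50)/1 = 1; demand is the short side, so Q = 1 trades at P = 50.
At Q = 1 the demand price is 50 and the supply price is 18. Deadweight loss is the triangle between the curves from 1 to 5.5714: (1/2)(50 - 18)(5.5714 - 1) = 73.1429.

73.14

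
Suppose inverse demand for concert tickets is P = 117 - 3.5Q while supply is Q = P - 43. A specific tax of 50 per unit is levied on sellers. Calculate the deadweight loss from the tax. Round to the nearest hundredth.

Rewriting supply in inverse form: P = 43 + Q.
Without the tax, 117 - 3.5Q = 43 + Q so Q* = 16.4444 and P* = 59.4444.
With the tax, sellers need 50 more per unit: 117 - 3.5Q = 43 + Q + 50, so Q_t = 5.3333. Buyers pay P_b = 98.3333; sellers receive P_s = P_b - 50 = 48.3333.
The welfare triangle lost has base Q* - Q_t = 11.1111 and height t = 50, so DWL = (1/2)(11.1111)(50) = 277.7778.

277.78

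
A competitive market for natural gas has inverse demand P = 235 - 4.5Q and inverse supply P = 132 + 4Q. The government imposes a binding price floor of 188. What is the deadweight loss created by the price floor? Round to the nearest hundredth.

Without the control, 235 - 4.5Q = 132 + 4Q so Q* = 12.1176 and P* = 180.4706.
At P = 188, buyers demand (235 - 188)/4.5 = 10.4444 while sellers would supply more, so the quantity traded is 10.4444 at price 188.
The lost-trades triangle has base Q* - 10.4444 = 1.6732 and height equal to the gap between the curves at Q = 10.4444, which is 188 - 173.7778 = 14.2222. DWL = (1/2)(1.6732)(14.2222) = 11.8983.

11.90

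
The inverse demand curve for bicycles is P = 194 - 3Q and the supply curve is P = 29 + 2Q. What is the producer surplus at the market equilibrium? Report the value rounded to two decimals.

Setting demand equal to supply, 165 = 5Q, so Q* = 33 and P* = 95.
PS is the area between P* and the supply curve from 0 to Q*: (1/2)(33)(66) = 1089.

1089.00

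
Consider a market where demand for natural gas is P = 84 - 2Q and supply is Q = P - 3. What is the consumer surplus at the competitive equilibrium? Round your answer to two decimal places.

729.00

Rewriting supply in inverse form: P = 3 + Q.
Setting demand equal to supply, 81 = 3Q, so Q* = 27 and P* = 30.
Consumer surplus is the triangle under demand above P*: (1/2)(27)(84 - 30) = (1/2)(27)(54) = 729.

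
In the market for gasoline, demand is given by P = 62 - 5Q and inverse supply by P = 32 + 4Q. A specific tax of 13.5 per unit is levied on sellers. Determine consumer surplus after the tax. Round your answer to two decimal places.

8.40

Pre-tax equilibrium: 62 - 5Q = 32 + 4Q gives Q* = 3.3333, P* = 45.3333.
A tax on sellers shifts supply up by 13.5: 62 - 5Q = 32 + 4Q + 13.5, so Q_t = 1.8333. Buyers pay P_b = 52.8333; sellers receive P_s = P_b - 13.5 = 39.3333.
CS = (1/2)(Q_t)(62 - P_b) = (1/2)(1.8333)(9.1667) = 8.4028.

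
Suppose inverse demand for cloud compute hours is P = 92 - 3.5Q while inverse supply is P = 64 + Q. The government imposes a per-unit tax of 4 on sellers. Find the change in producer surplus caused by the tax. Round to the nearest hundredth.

-5.14

Pre-tax equilibrium: 92 - 3.5Q = 64 + Q gives Q* = 6.2222, P* = 70.2222.
A tax on sellers shifts supply up by 4: 92 - 3.5Q = 64 + Q + 4, so Q_t = 5.3333. Buyers pay P_b = 73.3333; sellers receive P_s = P_b - 4 = 69.3333.
Producers lose the trapezoid between P_s and P* out to Q_t plus the triangle from Q_t to Q*: change in PS = 14.2222 - 19.358 = -5.1358.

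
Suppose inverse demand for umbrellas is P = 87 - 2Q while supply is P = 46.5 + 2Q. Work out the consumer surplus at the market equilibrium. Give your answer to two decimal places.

102.52

Setting demand equal to supply, 40.5 = 4Q, so Q* = 10.125 and P* = 66.75.
Consumer surplus is the triangle under demand above P*: (1/2)(10.125)(87 - 66.75) = (1/2)(10.125)(20.25) = 102.5156.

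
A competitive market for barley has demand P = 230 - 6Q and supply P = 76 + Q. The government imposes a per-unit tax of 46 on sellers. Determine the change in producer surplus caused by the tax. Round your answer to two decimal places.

-122.98

Without the tax, 230 - 6Q = 76 + Q so Q* = 22 and P* = 98.
A tax on sellers shifts supply up by 46: 230 - 6Q = 76 + Q + 46, so Q_t = 15.4286. Buyers pay P_b = 137.4286; sellers receive P_s = P_b - 46 = 91.4286.
PS falls from (1/2)(22)(22) = 242 to (1/2)(15.4286)(15.4286) = 119.0204, a change of -122.9796.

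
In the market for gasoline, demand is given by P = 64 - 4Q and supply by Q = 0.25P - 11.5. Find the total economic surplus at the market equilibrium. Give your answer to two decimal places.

Rewriting supply in inverse form: P = 46 + 4Q.
Set 64 - 4Q = 46 + 4Q, which gives 18 = 8Q, so Q* = 2.25 and P* = 64 - 4(2.25) = 55.
Total surplus is the full triangle between the curves from 0 to Q*: (1/2)(2.25)(64 - 46) = 20.25.

20.25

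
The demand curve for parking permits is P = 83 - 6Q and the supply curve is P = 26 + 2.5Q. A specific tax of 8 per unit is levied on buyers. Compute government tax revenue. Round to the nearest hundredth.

46.12

Pre-tax equilibrium: 83 - 6Q = 26 + 2.5Q gives Q* = 6.7059, P* = 42.7647.
With the tax, buyers' net willingness to pay falls by 8: (83 - 8) - 6Q = 26 + 2.5Q, so Q_t = 5.7647. Buyers pay P_b = 48.4118; sellers receive P_s = P_b - 8 = 40.4118.
Revenue is the tax times quantity traded: 8 x 5.7647 = 46.1176.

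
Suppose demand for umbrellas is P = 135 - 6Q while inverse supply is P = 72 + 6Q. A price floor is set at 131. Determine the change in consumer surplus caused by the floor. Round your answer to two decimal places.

-81.35

Free-market equilibrium: 135 - 6Q = 72 + 6Q gives Q* = 5.25, P* = 103.5.
At P = 131, buyers demand (135 - 131)/6 = 0.6667 while sellers would supply more, so the quantity traded is 0.6667 at price 131.
CS goes from (1/2)(5.25)(31.5) = 82.6875 to 1.3333 (computed as (135 - 131)(0.6667) - (1/2)(6)(0.6667)^2), a change of -81.3542.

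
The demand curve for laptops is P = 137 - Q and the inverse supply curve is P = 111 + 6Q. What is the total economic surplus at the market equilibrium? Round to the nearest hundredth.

48.29

Equilibrium: 137 - Q = 111 + 6Q, so Q* = 3.7143 and P* = 133.2857.
CS = (1/2)(3.7143)(3.7143) = 6.898 and PS = (1/2)(3.7143)(22.2857) = 41.3878, so total surplus = 48.2857.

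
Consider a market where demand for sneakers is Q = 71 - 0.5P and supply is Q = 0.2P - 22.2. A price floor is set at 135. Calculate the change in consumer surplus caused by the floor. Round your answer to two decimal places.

Rewriting demand in inverse form: P = 142 - 2Q.
Rewriting supply in inverse form: P = 111 + 5Q.
Free-market equilibrium: 142 - 2Q = 111 + 5Q gives Q* = 4.4286, P* = 133.1429.
At the floor price 135, quantity demanded is (142 - 135)/2 = 3.5; demand is the short side, so Q = 3.5 trades at P = 135.
CS goes from (1/2)(4.4286)(8.8571) = 19.6122 to 12.25 (computed as (142 - 135)(3.5) - (1/2)(2)(3.5)^2), a change of -7.3622.

-7.36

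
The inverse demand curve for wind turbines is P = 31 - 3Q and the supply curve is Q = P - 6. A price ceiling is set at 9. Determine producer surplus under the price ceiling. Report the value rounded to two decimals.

4.50

Rewriting supply in inverse form: P = 6 + Q.
Free-market equilibrium: 31 - 3Q = 6 + Q gives Q* = 6.25, P* = 12.25.
At P = 9, sellers supply (9 - 6)/1 = 3 while buyers want more, so the quantity traded is 3 at price 9.
PS is the triangle above supply below 9: (1/2)(3)(9 - 6) = 4.5.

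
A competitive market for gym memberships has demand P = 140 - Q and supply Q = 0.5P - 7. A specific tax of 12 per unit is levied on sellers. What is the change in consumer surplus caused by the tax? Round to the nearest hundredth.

-160.00

Rewriting supply in inverse form: P = 14 + 2Q.
Without the tax, 140 - Q = 14 + 2Q so Q* = 42 and P* = 98.
A tax on sellers shifts supply up by 12: 140 - Q = 14 + 2Q + 12, so Q_t = 38. Buyers pay P_b = 102; sellers receive P_s = P_b - 12 = 90.
Consumers lose the trapezoid between P* and P_b out to Q_t plus the triangle from Q_t to Q*: change in CS = 722 - 882 = -160.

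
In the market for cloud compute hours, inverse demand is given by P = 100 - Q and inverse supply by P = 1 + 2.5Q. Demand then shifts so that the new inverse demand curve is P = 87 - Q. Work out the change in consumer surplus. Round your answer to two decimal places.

-98.16

Initial equilibrium: Q_0 = 28.2857, P_0 = 71.7143; CS_0 = (1/2)(28.2857)(28.2857) = 400.0408, PS_0 = (1/2)(28.2857)(70.7143) = 1000.102.
New equilibrium: 87 - Q = 1 + 2.5Q gives Q_1 = 24.5714, P_1 = 62.4286; CS_1 = 301.8776, PS_1 = 754.6939.
Change in consumer surplus = 301.8776 - 400.0408 = -98.1633.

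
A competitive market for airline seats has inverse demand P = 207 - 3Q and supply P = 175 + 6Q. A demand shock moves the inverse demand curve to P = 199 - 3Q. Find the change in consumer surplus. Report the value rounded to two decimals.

Initial equilibrium: Q_0 = 3.5556, P_0 = 196.3333; CS_0 = (1/2)(3.5556)(10.6667) = 18.963, PS_0 = (1/2)(3.5556)(21.3333) = 37.9259.
New equilibrium: 199 - 3Q = 175 + 6Q gives Q_1 = 2.6667, P_1 = 191; CS_1 = 10.6667, PS_1 = 21.3333.
Change in consumer surplus = 10.6667 - 18.963 = -8.2963.

-8.30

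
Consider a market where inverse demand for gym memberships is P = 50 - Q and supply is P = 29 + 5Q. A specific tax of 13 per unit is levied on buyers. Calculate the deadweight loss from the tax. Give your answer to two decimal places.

14.08

Without the tax, 50 - Q = 29 + 5Q so Q* = 3.5 and P* = 46.5.
With the tax, buyers' net willingness to pay falls by 13: (50 - 13) - Q = 29 + 5Q, so Q_t = 1.3333. Buyers pay P_b = 48.6667; sellers receive P_s = P_b - 13 = 35.6667.
Deadweight loss is the triangle between the curves from Q_t to Q*: (1/2)(3.5 - 1.3333)(13) = 14.0833.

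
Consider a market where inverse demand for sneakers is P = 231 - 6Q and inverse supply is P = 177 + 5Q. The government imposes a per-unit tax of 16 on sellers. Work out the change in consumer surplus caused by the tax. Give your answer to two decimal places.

Without the tax, 231 - 6Q = 177 + 5Q so Q* = 4.9091 and P* = 201.5455.
A tax on sellers shifts supply up by 16: 231 - 6Q = 177 + 5Q + 16, so Q_t = 3.4545. Buyers pay P_b = 210.2727; sellers receive P_s = P_b - 16 = 194.2727.
Consumers lose the trapezoid between P* and P_b out to Q_t plus the triangle from Q_t to Q*: change in CS = 35.8017 - 72.2975 = -36.4959.

-36.50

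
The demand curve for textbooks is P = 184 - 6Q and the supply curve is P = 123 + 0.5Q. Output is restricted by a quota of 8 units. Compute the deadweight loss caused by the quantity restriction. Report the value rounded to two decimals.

Unrestricted equilibrium: Q* = (184 - 123)/(6 + 0.5) = 9.3846.
At Q = 8 the demand price is 184 - 6(8) = 136 and the supply price is 123 + 0.5(8) = 127.
DWL = (1/2)(gap between curves at 8) x (Q* - 8) = (1/2)(9)(1.3846) = 6.2308.

6.23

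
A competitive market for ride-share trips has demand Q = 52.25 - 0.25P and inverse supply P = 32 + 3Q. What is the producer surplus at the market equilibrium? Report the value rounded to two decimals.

Rewriting demand in inverse form: P = 209 - 4Q.
Set 209 - 4Q = 32 + 3Q, which gives 177 = 7Q, so Q* = 25.2857 and P* = 209 - 4(25.2857) = 107.8571.
Producer surplus is the triangle above supply below P*: (1/2)(25.2857)(107.8571 - 32) = (1/2)(25.2857)(75.8571) = 959.051.

959.05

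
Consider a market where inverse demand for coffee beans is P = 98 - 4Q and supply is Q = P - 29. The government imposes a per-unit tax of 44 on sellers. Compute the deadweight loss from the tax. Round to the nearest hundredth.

Rewriting supply in inverse form: P = 29 + Q.
Pre-tax equilibrium: 98 - 4Q = 29 + Q gives Q* = 13.8, P* = 42.8.
A tax on sellers shifts supply up by 44: 98 - 4Q = 29 + Q + 44, so Q_t = 5. Buyers pay P_b = 78; sellers receive P_s = P_b - 44 = 34.
The welfare triangle lost has base Q* - Q_t = 8.8 and height t = 44, so DWL = (1/2)(8.8)(44) = 193.6.

193.60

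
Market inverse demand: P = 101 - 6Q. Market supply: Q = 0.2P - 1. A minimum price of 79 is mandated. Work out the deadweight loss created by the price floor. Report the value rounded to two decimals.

140.85

Rewriting supply in inverse form: P = 5 + 5Q.
Without the control, 101 - 6Q = 5 + 5Q so Q* = 8.7273 and P* = 48.6364.
At P = 79, buyers demand (101 - 79)/6 = 3.6667 while sellers would supply more, so the quantity traded is 3.6667 at price 79.
At Q = 3.6667 the demand price is 79 and the supply price is 23.3333. Deadweight loss is the triangle between the curves from 3.6667 to 8.7273: (1/2)(79 - 23.3333)(8.7273 - 3.6667) = 140.8535.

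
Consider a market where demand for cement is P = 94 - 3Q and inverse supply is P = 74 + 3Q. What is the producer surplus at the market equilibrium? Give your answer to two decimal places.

16.67

Set 94 - 3Q = 74 + 3Q, which gives 20 = 6Q, so Q* = 3.3333 and P* = 94 - 3(3.3333) = 84.
The supply curve's price intercept is 74, so PS = (1/2)(Q*)(P* - 74) = (1/2)(3.3333)(10) = 16.6667.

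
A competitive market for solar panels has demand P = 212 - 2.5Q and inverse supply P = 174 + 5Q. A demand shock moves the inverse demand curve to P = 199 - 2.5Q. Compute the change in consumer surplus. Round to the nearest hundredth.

-18.20

Initial equilibrium: Q_0 = 5.0667, P_0 = 199.3333; CS_0 = (1/2)(5.0667)(12.6667) = 32.0889, PS_0 = (1/2)(5.0667)(25.3333) = 64.1778.
New equilibrium: 199 - 2.5Q = 174 + 5Q gives Q_1 = 3.3333, P_1 = 190.6667; CS_1 = 13.8889, PS_1 = 27.7778.
Change in consumer surplus = 13.8889 - 32.0889 = -18.2.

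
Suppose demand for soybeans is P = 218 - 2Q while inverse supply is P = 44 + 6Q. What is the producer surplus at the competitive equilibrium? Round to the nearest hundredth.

Set 218 - 2Q = 44 + 6Q, which gives 174 = 8Q, so Q* = 21.75 and P* = 218 - 2(21.75) = 174.5.
Producer surplus is the triangle above supply below P*: (1/2)(21.75)(174.5 - 44) = (1/2)(21.75)(130.5) = 1419.1875.

1419.19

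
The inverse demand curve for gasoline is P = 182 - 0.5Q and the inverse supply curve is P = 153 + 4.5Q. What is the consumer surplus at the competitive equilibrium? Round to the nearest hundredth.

Setting demand equal to supply, 29 = 5Q, so Q* = 5.8 and P* = 179.1.
Consumer surplus is the triangle under demand above P*: (1/2)(5.8)(182 - 179.1) = (1/2)(5.8)(2.9) = 8.41.

8.41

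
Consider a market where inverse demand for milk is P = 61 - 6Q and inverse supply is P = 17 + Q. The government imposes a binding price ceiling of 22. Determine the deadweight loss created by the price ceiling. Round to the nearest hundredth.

Free-market equilibrium: 61 - 6Q = 17 + Q gives Q* = 6.2857, P* = 23.2857.
At the ceiling price 22, quantity supplied is (22 - 17)/1 = 5; supply is the short side, so Q = 5 trades at P = 22.
The lost-trades triangle has base Q* - 5 = 1.2857 and height equal to the gap between the curves at Q = 5, which is 31 - 22 = 9. DWL = (1/2)(1.2857)(9) = 5.7857.

5.79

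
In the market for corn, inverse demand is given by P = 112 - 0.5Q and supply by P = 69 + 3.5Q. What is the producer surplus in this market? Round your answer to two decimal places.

202.23

Setting demand equal to supply, 43 = 4Q, so Q* = 10.75 and P* = 106.625.
PS is the area between P* and the supply curve from 0 to Q*: (1/2)(10.75)(37.625) = 202.2344.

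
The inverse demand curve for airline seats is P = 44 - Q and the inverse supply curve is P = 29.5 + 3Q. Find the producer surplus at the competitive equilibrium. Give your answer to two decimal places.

19.71

Equilibrium: 44 - Q = 29.5 + 3Q, so Q* = 3.625 and P* = 40.375.
The supply curve's price intercept is 29.5, so PS = (1/2)(Q*)(P* - 29.5) = (1/2)(3.625)(10.875) = 19.7109.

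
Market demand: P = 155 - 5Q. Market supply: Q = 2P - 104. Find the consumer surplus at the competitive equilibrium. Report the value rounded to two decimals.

876.78

Rewriting supply in inverse form: P = 52 + 0.5Q.
Equilibrium: 155 - 5Q = 52 + 0.5Q, so Q* = 18.7273 and P* = 61.3636.
CS is the area between the demand curve and P* from 0 to Q*: (1/2)(18.7273)(93.6364) = 876.7769.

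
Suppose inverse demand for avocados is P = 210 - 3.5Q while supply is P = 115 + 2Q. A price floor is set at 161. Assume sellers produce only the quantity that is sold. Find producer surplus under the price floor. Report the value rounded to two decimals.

448.00

Free-market equilibrium: 210 - 3.5Q = 115 + 2Q gives Q* = 17.2727, P* = 149.5455.
At the floor price 161, quantity demanded is (210 - 161)/3.5 = 14; demand is the short side, so Q = 14 trades at P = 161.
The supply price at Q = 14 is 143. PS is the trapezoid between 161 and supply over [0, 14]: (1/2)[(161 - 115) + (161 - 143)](14) = 448.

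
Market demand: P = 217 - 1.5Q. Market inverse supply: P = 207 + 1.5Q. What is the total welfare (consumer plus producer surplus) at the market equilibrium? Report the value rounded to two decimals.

16.67

Set 217 - 1.5Q = 207 + 1.5Q, which gives 10 = 3Q, so Q* = 3.3333 and P* = 217 - 1.5(3.3333) = 212.
CS = (1/2)(3.3333)(5) = 8.3333 and PS = (1/2)(3.3333)(5) = 8.3333, so total surplus = 16.6667.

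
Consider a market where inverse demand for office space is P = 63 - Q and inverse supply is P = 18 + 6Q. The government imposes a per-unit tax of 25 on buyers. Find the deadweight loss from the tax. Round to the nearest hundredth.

Without the tax, 63 - Q = 18 + 6Q so Q* = 6.4286 and P* = 56.5714.
With the tax, buyers' net willingness to pay falls by 25: (63 - 25) - Q = 18 + 6Q, so Q_t = 2.8571. Buyers pay P_b = 60.1429; sellers receive P_s = P_b - 25 = 35.1429.
Deadweight loss is the triangle between the curves from Q_t to Q*: (1/2)(6.4286 - 2.8571)(25) = 44.6429.

44.64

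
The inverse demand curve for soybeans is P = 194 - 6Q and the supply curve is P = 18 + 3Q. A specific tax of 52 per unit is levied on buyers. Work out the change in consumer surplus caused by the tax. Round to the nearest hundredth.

-577.78

Without the tax, 194 - 6Q = 18 + 3Q so Q* = 19.5556 and P* = 76.6667.
With the tax, buyers' net willingness to pay falls by 52: (194 - 52) - 6Q = 18 + 3Q, so Q_t = 13.7778. Buyers pay P_b = 111.3333; sellers receive P_s = P_b - 52 = 59.3333.
Consumers lose the trapezoid between P* and P_b out to Q_t plus the triangle from Q_t to Q*: change in CS = 569.4815 - 1147.2593 = -577.7778.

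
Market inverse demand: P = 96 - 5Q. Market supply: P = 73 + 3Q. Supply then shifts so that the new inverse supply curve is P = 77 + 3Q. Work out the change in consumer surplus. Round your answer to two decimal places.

-6.56

Initial equilibrium: Q_0 = 2.875, P_0 = 81.625; CS_0 = (1/2)(2.875)(14.375) = 20.6641, PS_0 = (1/2)(2.875)(8.625) = 12.3984.
New equilibrium: 96 - 5Q = 77 + 3Q gives Q_1 = 2.375, P_1 = 84.125; CS_1 = 14.1016, PS_1 = 8.4609.
Change in consumer surplus = 14.1016 - 20.6641 = -6.5625.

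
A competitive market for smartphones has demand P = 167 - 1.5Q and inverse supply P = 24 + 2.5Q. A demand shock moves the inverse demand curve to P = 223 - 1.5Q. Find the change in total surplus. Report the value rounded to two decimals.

2394.00

Initial equilibrium: Q_0 = 35.75, P_0 = 113.375; CS_0 = (1/2)(35.75)(53.625) = 958.5469, PS_0 = (1/2)(35.75)(89.375) = 1597.5781.
New equilibrium: 223 - 1.5Q = 24 + 2.5Q gives Q_1 = 49.75, P_1 = 148.375; CS_1 = 1856.2969, PS_1 = 3093.8281.
Change in total surplus = (1856.2969 + 3093.8281) - (958.5469 + 1597.5781) = 2394.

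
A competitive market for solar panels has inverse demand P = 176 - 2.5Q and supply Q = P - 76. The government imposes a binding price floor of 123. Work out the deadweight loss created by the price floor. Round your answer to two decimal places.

95.09

Rewriting supply in inverse form: P = 76 + Q.
Without the control, 176 - 2.5Q = 76 + Q so Q* = 28.5714 and P* = 104.5714.
At the floor price 123, quantity demanded is (176 - 123)/2.5 = 21.2; demand is the short side, so Q = 21.2 trades at P = 123.
At Q = 21.2 the demand price is 123 and the supply price is 97.2. Deadweight loss is the triangle between the curves from 21.2 to 28.5714: (1/2)(123 - 97.2)(28.5714 - 21.2) = 95.0914.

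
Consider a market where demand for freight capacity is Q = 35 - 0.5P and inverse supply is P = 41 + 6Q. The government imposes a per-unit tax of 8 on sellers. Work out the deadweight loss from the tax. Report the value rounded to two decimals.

4.00

Rewriting demand in inverse form: P = 70 - 2Q.
Pre-tax equilibrium: 70 - 2Q = 41 + 6Q gives Q* = 3.625, P* = 62.75.
A tax on sellers shifts supply up by 8: 70 - 2Q = 41 + 6Q + 8, so Q_t = 2.625. Buyers pay P_b = 64.75; sellers receive P_s = P_b - 8 = 56.75.
The welfare triangle lost has base Q* - Q_t = 1 and height t = 8, so DWL = (1/2)(1)(8) = 4.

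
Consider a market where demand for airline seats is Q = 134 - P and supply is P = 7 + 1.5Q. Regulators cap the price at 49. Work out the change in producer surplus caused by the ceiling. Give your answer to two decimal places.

-1347.48

Rewriting demand in inverse form: P = 134 - Q.
Free-market equilibrium: 134 - Q = 7 + 1.5Q gives Q* = 50.8, P* = 83.2.
At P = 49, sellers supply (49 - 7)/1.5 = 28 while buyers want more, so the quantity traded is 28 at price 49.
PS goes from (1/2)(50.8)(76.2) = 1935.48 to 588 (computed as (49 - 7)(28) - (1/2)(1.5)(28)^2), a change of -1347.48.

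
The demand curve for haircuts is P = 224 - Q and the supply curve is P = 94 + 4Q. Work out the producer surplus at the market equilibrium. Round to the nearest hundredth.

1352.00

Set 224 - Q = 94 + 4Q, which gives 130 = 5Q, so Q* = 26 and P* = 224 - (26) = 198.
Producer surplus is the triangle above supply below P*: (1/2)(26)(198 - 94) = (1/2)(26)(104) = 1352.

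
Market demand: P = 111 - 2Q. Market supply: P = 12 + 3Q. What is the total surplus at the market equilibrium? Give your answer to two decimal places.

Setting demand equal to supply, 99 = 5Q, so Q* = 19.8 and P* = 71.4.
CS = (1/2)(19.8)(39.6) = 392.04 and PS = (1/2)(19.8)(59.4) = 588.06, so total surplus = 980.1.

980.10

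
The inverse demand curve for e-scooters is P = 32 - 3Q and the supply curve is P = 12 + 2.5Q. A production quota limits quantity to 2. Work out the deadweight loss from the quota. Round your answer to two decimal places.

7.36

Without the quota, 32 - 3Q = 12 + 2.5Q gives Q* = 3.6364.
At Q = 2 the demand price is 32 - 3(2) = 26 and the supply price is 12 + 2.5(2) = 17.
Deadweight loss is the triangle between the curves from 2 to 3.6364: (1/2)(26 - 17)(3.6364 - 2) = 7.3636.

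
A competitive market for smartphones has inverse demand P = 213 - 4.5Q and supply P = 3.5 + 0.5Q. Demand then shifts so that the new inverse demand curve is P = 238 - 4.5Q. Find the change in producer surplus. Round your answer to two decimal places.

111.00

Initial equilibrium: Q_0 = 41.9, P_0 = 24.45; CS_0 = (1/2)(41.9)(188.55) = 3950.1225, PS_0 = (1/2)(41.9)(20.95) = 438.9025.
New equilibrium: 238 - 4.5Q = 3.5 + 0.5Q gives Q_1 = 46.9, P_1 = 26.95; CS_1 = 4949.1225, PS_1 = 549.9025.
Change in producer surplus = 549.9025 - 438.9025 = 111.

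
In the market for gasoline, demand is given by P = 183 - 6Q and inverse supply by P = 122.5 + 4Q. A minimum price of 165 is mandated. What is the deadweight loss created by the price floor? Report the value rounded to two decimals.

46.51

Free-market equilibrium: 183 - 6Q = 122.5 + 4Q gives Q* = 6.05, P* = 146.7.
At P = 165, buyers demand (183 - 165)/6 = 3 while sellers would supply more, so the quantity traded is 3 at price 165.
The lost-trades triangle has base Q* - 3 = 3.05 and height equal to the gap between the curves at Q = 3, which is 165 - 134.5 = 30.5. DWL = (1/2)(3.05)(30.5) = 46.5125.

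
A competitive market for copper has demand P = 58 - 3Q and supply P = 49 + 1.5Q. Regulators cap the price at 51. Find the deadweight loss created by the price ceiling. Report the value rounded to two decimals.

1.00

Without the control, 58 - 3Q = 49 + 1.5Q so Q* = 2 and P* = 52.
At P = 51, sellers supply (51 - 49)/1.5 = 1.3333 while buyers want more, so the quantity traded is 1.3333 at price 51.
The lost-trades triangle has base Q* - 1.3333 = 0.6667 and height equal to the gap between the curves at Q = 1.3333, which is 54 - 51 = 3. DWL = (1/2)(0.6667)(3) = 1.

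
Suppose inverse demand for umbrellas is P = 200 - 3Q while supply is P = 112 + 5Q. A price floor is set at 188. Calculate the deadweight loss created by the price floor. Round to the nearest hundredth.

Without the control, 200 - 3Q = 112 + 5Q so Q* = 11 and P* = 167.
At the floor price 188, quantity demanded is (200 - 188)/3 = 4; demand is the short side, so Q = 4 trades at P = 188.
At Q = 4 the demand price is 188 and the supply price is 132. Deadweight loss is the triangle between the curves from 4 to 11: (1/2)(188 - 132)(11 - 4) = 196.

196.00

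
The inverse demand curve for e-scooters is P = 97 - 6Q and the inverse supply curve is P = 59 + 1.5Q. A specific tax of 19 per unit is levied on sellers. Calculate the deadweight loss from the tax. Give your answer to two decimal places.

24.07

Without the tax, 97 - 6Q = 59 + 1.5Q so Q* = 5.0667 and P* = 66.6.
A tax on sellers shifts supply up by 19: 97 - 6Q = 59 + 1.5Q + 19, so Q_t = 2.5333. Buyers pay P_b = 81.8; sellers receive P_s = P_b - 19 = 62.8.
The welfare triangle lost has base Q* - Q_t = 2.5333 and height t = 19, so DWL = (1/2)(2.5333)(19) = 24.0667.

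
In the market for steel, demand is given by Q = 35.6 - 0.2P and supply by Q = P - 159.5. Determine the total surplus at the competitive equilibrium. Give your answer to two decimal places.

Rewriting demand in inverse form: P = 178 - 5Q.
Rewriting supply in inverse form: P = 159.5 + Q.
Setting demand equal to supply, 18.5 = 6Q, so Q* = 3.0833 and P* = 162.5833.
CS = (1/2)(3.0833)(15.4167) = 23.7674 and PS = (1/2)(3.0833)(3.0833) = 4.7535, so total surplus = 28.5208.

28.52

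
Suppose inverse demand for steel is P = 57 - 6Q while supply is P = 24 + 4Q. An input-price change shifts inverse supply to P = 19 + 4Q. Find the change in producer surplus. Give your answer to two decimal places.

7.10

Initial equilibrium: Q_0 = 3.3, P_0 = 37.2; CS_0 = (1/2)(3.3)(19.8) = 32.67, PS_0 = (1/2)(3.3)(13.2) = 21.78.
New equilibrium: 57 - 6Q = 19 + 4Q gives Q_1 = 3.8, P_1 = 34.2; CS_1 = 43.32, PS_1 = 28.88.
Change in producer surplus = 28.88 - 21.78 = 7.1.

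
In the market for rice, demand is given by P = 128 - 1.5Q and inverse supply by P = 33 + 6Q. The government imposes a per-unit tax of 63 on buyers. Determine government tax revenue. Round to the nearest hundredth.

268.80

Without the tax, 128 - 1.5Q = 33 + 6Q so Q* = 12.6667 and P* = 109.
A tax on buyers shifts demand down by 63: (128 - 63) - 1.5Q = 33 + 6Q, so Q_t = 4.2667. Buyers pay P_b = 121.6; sellers receive P_s = P_b - 63 = 58.6.
Revenue is the tax times quantity traded: 63 x 4.2667 = 268.8.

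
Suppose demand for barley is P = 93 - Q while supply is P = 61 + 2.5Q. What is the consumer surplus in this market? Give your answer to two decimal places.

Set 93 - Q = 61 + 2.5Q, which gives 32 = 3.5Q, so Q* = 9.1429 and P* = 93 - (9.1429) = 83.8571.
CS is the area between the demand curve and P* from 0 to Q*: (1/2)(9.1429)(9.1429) = 41.7959.

41.80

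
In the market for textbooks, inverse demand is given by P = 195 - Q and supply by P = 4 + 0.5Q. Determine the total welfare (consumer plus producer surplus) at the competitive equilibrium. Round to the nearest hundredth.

Setting demand equal to supply, 191 = 1.5Q, so Q* = 127.3333 and P* = 67.6667.
Total surplus is the full triangle between the curves from 0 to Q*: (1/2)(127.3333)(195 - 4) = 12160.3333.

12160.33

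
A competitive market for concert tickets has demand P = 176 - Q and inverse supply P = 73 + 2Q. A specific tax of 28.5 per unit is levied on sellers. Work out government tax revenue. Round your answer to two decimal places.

Pre-tax equilibrium: 176 - Q = 73 + 2Q gives Q* = 34.3333, P* = 141.6667.
A tax on sellers shifts supply up by 28.5: 176 - Q = 73 + 2Q + 28.5, so Q_t = 24.8333. Buyers pay P_b = 151.1667; sellers receive P_s = P_b - 28.5 = 122.6667.
Tax revenue = t x Q_t = 28.5 x 24.8333 = 707.75.

707.75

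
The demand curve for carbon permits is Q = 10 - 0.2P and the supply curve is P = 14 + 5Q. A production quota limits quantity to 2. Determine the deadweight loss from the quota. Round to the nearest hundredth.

12.80

Rewriting demand in inverse form: P = 50 - 5Q.
Unrestricted equilibrium: Q* = (50 - 14)/(5 + 5) = 3.6.
At Q = 2 the demand price is 50 - 5(2) = 40 and the supply price is 14 + 5(2) = 24.
DWL = (1/2)(gap between curves at 2) x (Q* - 2) = (1/2)(16)(1.6) = 12.8.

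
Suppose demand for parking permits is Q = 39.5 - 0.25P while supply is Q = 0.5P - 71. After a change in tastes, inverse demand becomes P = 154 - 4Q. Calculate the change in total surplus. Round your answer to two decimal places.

-9.33

Rewriting demand in inverse form: P = 158 - 4Q.
Rewriting supply in inverse form: P = 142 + 2Q.
Initial equilibrium: Q_0 = 2.6667, P_0 = 147.3333; CS_0 = (1/2)(2.6667)(10.6667) = 14.2222, PS_0 = (1/2)(2.6667)(5.3333) = 7.1111.
New equilibrium: 154 - 4Q = 142 + 2Q gives Q_1 = 2, P_1 = 146; CS_1 = 8, PS_1 = 4.
Change in total surplus = (8 + 4) - (14.2222 + 7.1111) = -9.3333.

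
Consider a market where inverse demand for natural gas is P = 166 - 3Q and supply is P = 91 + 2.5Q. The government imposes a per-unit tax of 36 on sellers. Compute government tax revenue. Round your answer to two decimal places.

Pre-tax equilibrium: 166 - 3Q = 91 + 2.5Q gives Q* = 13.6364, P* = 125.0909.
A tax on sellers shifts supply up by 36: 166 - 3Q = 91 + 2.5Q + 36, so Q_t = 7.0909. Buyers pay P_b = 144.7273; sellers receive P_s = P_b - 36 = 108.7273.
Tax revenue = t x Q_t = 36 x 7.0909 = 255.2727.

255.27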